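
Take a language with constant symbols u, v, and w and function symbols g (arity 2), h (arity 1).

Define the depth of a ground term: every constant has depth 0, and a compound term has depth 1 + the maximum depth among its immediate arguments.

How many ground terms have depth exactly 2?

Write N_k for the number of ground terms of depth ≤ k. A term of depth ≤ k is either a constant or a function symbol applied to arguments of depth ≤ k−1, so N_k = 3 + N_{k-1}^2 + N_{k-1}.
N_0 = 3
N_1 = 3 + 3^2 + 3 = 15
N_2 = 3 + 15^2 + 15 = 243
Terms of depth exactly 2: N_2 − N_1 = 243 − 15 = 228.

228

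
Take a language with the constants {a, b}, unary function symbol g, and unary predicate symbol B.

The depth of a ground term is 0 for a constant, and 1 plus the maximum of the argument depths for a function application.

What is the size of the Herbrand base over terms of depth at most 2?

First count ground terms of depth ≤ 2.
Let N_k count ground terms of depth at most k. Each non-constant term of depth ≤ k is some function symbol applied to depth-≤(k−1) arguments, giving N_k = 2 + N_{k-1}.
N_0 = 2
N_1 = 2 + 2 = 4
N_2 = 2 + 4 = 6
So |H| = 6.
Each predicate of arity r yields |H|^r ground atoms (one per choice of an r-tuple from H):
  B: 6
Total ground atoms: 6.

6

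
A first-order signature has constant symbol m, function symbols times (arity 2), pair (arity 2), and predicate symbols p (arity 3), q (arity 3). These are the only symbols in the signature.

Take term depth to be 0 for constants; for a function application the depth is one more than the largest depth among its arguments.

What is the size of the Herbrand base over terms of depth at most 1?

First count ground terms of depth ≤ 1.
Write N_k for the number of ground terms of depth ≤ k. A term of depth ≤ k is either a constant or a function symbol applied to arguments of depth ≤ k−1, so N_k = 1 + N_{k-1}^2 + N_{k-1}^2.
N_0 = 1
N_1 = 1 + 1^2 + 1^2 = 3
So |H| = 3.
For each predicate symbol, the number of ground atoms is |H| raised to its arity; summing:
  p: 3^3 = 27;  q: 3^3 = 27
Total ground atoms: 27 + 27 = 54.

54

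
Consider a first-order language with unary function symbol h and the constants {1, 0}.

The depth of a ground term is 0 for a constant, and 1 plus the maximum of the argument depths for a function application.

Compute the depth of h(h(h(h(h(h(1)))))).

depth(h(1)) = 1 + depth(1) = 1 + 0 = 1
depth(h(h(1))) = 1 + depth(h(1)) = 1 + 1 = 2
depth(h(h(h(1)))) = 1 + depth(h(h(1))) = 1 + 2 = 3
depth(h(h(h(h(1))))) = 1 + depth(h(h(h(1)))) = 1 + 3 = 4
depth(h(h(h(h(h(1)))))) = 1 + depth(h(h(h(h(1))))) = 1 + 4 = 5
depth(h(h(h(h(h(h(1))))))) = 1 + depth(h(h(h(h(h(1)))))) = 1 + 5 = 6

6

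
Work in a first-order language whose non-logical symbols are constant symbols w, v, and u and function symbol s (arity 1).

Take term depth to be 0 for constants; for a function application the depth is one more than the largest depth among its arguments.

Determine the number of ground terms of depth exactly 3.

3

Write N_k for the number of ground terms of depth ≤ k. A term of depth ≤ k is either a constant or a function symbol applied to arguments of depth ≤ k−1, so N_k = 3 + N_{k-1}.
N_0 = 3
N_1 = 3 + 3 = 6
N_2 = 3 + 6 = 9
N_3 = 3 + 9 = 12
Terms of depth exactly 3: N_3 − N_2 = 12 − 9 = 3.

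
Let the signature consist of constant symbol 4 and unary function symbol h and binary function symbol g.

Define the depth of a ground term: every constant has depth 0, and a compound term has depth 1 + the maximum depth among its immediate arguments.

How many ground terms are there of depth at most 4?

33673

Count level by level. With function symbols h/1, g/2, the terms of depth ≤ k are the 1 constant together with each function applied to depth-≤(k−1) tuples, so N_k = 1 + N_{k-1} + N_{k-1}^2.
N_0 = 1
N_1 = 1 + 1 + 1^2 = 3
N_2 = 1 + 3 + 3^2 = 13
N_3 = 1 + 13 + 13^2 = 183
N_4 = 1 + 183 + 183^2 = 33673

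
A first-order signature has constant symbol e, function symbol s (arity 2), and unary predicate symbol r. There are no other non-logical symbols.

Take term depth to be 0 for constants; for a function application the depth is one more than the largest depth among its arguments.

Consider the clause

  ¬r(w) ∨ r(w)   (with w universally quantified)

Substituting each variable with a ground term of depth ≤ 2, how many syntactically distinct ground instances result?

5

Ground terms of depth ≤ 2:
  If N_k denotes the number of depth-≤k ground terms, the 1 constant gives N_0 = 1, and each function symbol of arity r contributes N_{k-1}^r new terms at level k: N_k = 1 + N_{k-1}^2.
  N_0 = 1
  N_1 = 1 + 1^2 = 2
  N_2 = 1 + 2^2 = 5
  Explicitly: e, s(e, e), s(e, s(e, e)), s(s(e, e), e), s(s(e, e), s(e, e)).
So there are 5 ground terms available for substitution.
There is 1 variable to instantiate (w),  occurring in at least one literal, so different choices give different ground instances.
Number of ground instances = 5.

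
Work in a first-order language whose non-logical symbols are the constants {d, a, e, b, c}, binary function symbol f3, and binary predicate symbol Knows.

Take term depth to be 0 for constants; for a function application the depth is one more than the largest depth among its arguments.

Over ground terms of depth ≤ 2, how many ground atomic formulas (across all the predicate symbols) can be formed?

819025

First count ground terms of depth ≤ 2.
Count level by level. With function symbols f3/2, the terms of depth ≤ k are the 5 constants together with each function applied to depth-≤(k−1) tuples, so N_k = 5 + N_{k-1}^2.
N_0 = 5
N_1 = 5 + 5^2 = 30
N_2 = 5 + 30^2 = 905
So |H| = 905.
For each predicate symbol, the number of ground atoms is |H| raised to its arity; summing:
  Knows: 905^2 = 819025
Total ground atoms: 819025.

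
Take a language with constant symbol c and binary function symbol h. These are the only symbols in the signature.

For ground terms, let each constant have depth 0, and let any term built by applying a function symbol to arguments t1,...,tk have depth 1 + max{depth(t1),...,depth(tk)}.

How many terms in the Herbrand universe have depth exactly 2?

3

Write N_k for the number of ground terms of depth ≤ k. A term of depth ≤ k is either a constant or a function symbol applied to arguments of depth ≤ k−1, so N_k = 1 + N_{k-1}^2.
N_0 = 1
N_1 = 1 + 1^2 = 2
N_2 = 1 + 2^2 = 5
Terms of depth exactly 2: N_2 − N_1 = 5 − 2 = 3.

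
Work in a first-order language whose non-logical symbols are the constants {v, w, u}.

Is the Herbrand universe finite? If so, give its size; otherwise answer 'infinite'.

There are no function symbols, so every ground term is one of the 3 constants.
The Herbrand universe is {v, w, u}, which is finite with 3 elements.

3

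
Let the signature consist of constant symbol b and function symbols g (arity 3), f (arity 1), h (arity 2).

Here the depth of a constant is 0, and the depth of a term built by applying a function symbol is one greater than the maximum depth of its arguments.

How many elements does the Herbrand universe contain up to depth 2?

Count level by level. With function symbols g/3, f/1, h/2, the terms of depth ≤ k are the 1 constant together with each function applied to depth-≤(k−1) tuples, so N_k = 1 + N_{k-1}^3 + N_{k-1} + N_{k-1}^2.
N_0 = 1
N_1 = 1 + 1^3 + 1 + 1^2 = 4
N_2 = 1 + 4^3 + 4 + 4^2 = 85

85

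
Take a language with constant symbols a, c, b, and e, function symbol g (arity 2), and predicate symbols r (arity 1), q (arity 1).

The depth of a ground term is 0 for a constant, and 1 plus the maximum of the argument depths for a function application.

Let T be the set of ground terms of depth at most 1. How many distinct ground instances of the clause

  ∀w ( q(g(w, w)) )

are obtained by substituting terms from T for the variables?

20

Ground terms of depth ≤ 1:
  If N_k denotes the number of depth-≤k ground terms, the 4 constants give N_0 = 4, and each function symbol of arity r contributes N_{k-1}^r new terms at level k: N_k = 4 + N_{k-1}^2.
  N_0 = 4
  N_1 = 4 + 4^2 = 20
So there are 20 ground terms available for substitution.
The clause has 1 distinct variable (w), which appears in the body. In the free term algebra distinct substitutions yield syntactically distinct ground instances.
Number of ground instances = 20.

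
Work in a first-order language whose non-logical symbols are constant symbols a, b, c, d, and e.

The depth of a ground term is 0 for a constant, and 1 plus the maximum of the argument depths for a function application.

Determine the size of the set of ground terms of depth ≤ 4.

With no function symbols every ground term is a constant, so there are exactly 5 ground terms at every depth bound.
N_0 = 5
N_1 = 5
N_2 = 5
N_3 = 5
N_4 = 5
Explicitly: a, b, c, d, e.

5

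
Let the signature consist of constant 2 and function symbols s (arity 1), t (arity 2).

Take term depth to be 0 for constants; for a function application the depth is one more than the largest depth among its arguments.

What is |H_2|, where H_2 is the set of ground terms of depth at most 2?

Write N_k for the number of ground terms of depth ≤ k. A term of depth ≤ k is either a constant or a function symbol applied to arguments of depth ≤ k−1, so N_k = 1 + N_{k-1} + N_{k-1}^2.
N_0 = 1
N_1 = 1 + 1 + 1^2 = 3
N_2 = 1 + 3 + 3^2 = 13

13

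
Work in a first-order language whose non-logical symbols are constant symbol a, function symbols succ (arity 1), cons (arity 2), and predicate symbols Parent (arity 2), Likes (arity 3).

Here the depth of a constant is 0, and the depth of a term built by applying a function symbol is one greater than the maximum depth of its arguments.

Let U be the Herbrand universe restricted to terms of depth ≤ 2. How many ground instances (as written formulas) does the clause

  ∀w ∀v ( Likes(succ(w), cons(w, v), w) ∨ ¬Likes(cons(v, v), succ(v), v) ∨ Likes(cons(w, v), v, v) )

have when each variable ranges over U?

169

Ground terms of depth ≤ 2:
  Count level by level. With function symbols succ/1, cons/2, the terms of depth ≤ k are the 1 constant together with each function applied to depth-≤(k−1) tuples, so N_k = 1 + N_{k-1} + N_{k-1}^2.
  N_0 = 1
  N_1 = 1 + 1 + 1^2 = 3
  N_2 = 1 + 3 + 3^2 = 13
So there are 13 ground terms available for substitution.
The body mentions every one of the 2 quantified variables; since ground terms form a free algebra, no two substitutions collapse to the same formula.
Number of ground instances = 13^2 = 169.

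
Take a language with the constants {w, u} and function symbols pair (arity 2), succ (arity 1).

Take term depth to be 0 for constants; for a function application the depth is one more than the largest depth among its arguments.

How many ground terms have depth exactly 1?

Let N_k = |{terms of depth ≤ k}|. Then N_0 = 2 and N_k = 2 + N_{k-1}^2 + N_{k-1} for k ≥ 1 (one summand per function symbol, arity giving the exponent).
N_0 = 2
N_1 = 2 + 2^2 + 2 = 8
Terms of depth exactly 1: N_1 − N_0 = 8 − 2 = 6.

6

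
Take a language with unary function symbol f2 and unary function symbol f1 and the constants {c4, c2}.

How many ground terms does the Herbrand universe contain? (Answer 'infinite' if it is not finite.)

infinite

The signature has at least one function symbol (f2, arity 1) and at least one constant (c4).
Iterating f2 gives infinitely many distinct ground terms: c4, f2(c4), f2(f2(c4)), ...
So the Herbrand universe is infinite.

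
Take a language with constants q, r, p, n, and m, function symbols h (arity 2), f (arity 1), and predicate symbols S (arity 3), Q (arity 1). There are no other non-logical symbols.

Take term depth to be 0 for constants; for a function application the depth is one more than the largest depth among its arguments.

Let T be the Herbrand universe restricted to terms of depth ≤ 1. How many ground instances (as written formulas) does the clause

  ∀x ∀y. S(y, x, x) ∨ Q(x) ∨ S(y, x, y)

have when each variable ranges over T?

Ground terms of depth ≤ 1:
  Let N_k count ground terms of depth at most k. Each non-constant term of depth ≤ k is some function symbol applied to depth-≤(k−1) arguments, giving N_k = 5 + N_{k-1}^2 + N_{k-1}.
  N_0 = 5
  N_1 = 5 + 5^2 + 5 = 35
So there are 35 ground terms available for substitution.
There are 2 variables to instantiate (x, y), each occurring in at least one literal, so different choices give different ground instances.
Number of ground instances = 35^2 = 1225.

1225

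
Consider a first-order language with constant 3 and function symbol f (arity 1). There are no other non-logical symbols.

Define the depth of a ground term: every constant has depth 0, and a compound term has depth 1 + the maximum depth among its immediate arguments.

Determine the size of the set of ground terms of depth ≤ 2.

Let N_k count ground terms of depth at most k. Each non-constant term of depth ≤ k is some function symbol applied to depth-≤(k−1) arguments, giving N_k = 1 + N_{k-1}.
N_0 = 1
N_1 = 1 + 1 = 2
N_2 = 1 + 2 = 3
Explicitly: 3, f(3), f(f(3)).

3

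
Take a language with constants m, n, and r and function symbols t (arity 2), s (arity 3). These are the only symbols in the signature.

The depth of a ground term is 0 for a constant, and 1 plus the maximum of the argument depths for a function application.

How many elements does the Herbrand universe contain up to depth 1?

39

Let N_k = |{terms of depth ≤ k}|. Then N_0 = 3 and N_k = 3 + N_{k-1}^2 + N_{k-1}^3 for k ≥ 1 (one summand per function symbol, arity giving the exponent).
N_0 = 3
N_1 = 3 + 3^2 + 3^3 = 39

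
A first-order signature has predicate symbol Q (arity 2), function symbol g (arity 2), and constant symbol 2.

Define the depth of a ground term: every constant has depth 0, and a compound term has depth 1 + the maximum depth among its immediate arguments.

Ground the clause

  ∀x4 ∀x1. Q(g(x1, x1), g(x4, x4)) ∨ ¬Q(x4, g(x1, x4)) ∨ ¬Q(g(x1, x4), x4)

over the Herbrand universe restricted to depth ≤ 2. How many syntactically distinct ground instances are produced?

25

Ground terms of depth ≤ 2:
  Let N_k = |{terms of depth ≤ k}|. Then N_0 = 1 and N_k = 1 + N_{k-1}^2 for k ≥ 1 (one summand per function symbol, arity giving the exponent).
  N_0 = 1
  N_1 = 1 + 1^2 = 2
  N_2 = 1 + 2^2 = 5
So there are 5 ground terms available for substitution.
Each of x4, x1 ranges independently over the available ground terms, and distinct assignments produce distinct instances.
Number of ground instances = 5^2 = 25.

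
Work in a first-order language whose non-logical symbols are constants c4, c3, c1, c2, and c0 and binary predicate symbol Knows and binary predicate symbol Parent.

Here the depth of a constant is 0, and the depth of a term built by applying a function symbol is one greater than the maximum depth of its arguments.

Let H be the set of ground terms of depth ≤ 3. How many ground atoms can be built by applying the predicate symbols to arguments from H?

50

First count ground terms of depth ≤ 3.
With no function symbols every ground term is a constant, so there are exactly 5 ground terms at every depth bound.
N_0 = 5
N_1 = 5
N_2 = 5
N_3 = 5
So |H| = 5.
A ground atom is a predicate applied to a tuple of terms from H, so the count is the sum over predicates of |H|^arity:
  Knows: 5^2 = 25;  Parent: 5^2 = 25
Total ground atoms: 25 + 25 = 50.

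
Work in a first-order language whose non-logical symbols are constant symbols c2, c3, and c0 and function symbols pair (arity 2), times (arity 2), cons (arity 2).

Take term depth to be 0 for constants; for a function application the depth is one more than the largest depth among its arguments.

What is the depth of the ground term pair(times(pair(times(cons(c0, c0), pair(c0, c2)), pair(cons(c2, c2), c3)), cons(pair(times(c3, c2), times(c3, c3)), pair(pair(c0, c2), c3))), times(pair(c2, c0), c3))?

depth(cons(c0, c0)) = 1 + max(0, 0) = 1
depth(pair(c0, c2)) = 1 + max(0, 0) = 1
depth(times(cons(c0, c0), pair(c0, c2))) = 1 + max(1, 1) = 2
depth(cons(c2, c2)) = 1 + max(0, 0) = 1
depth(pair(cons(c2, c2), c3)) = 1 + max(1, 0) = 2
depth(pair(times(cons(c0, c0), pair(c0, c2)), pair(cons(c2, c2), c3))) = 1 + max(2, 2) = 3
depth(times(c3, c2)) = 1 + max(0, 0) = 1
depth(times(c3, c3)) = 1 + max(0, 0) = 1
depth(pair(times(c3, c2), times(c3, c3))) = 1 + max(1, 1) = 2
depth(pair(pair(c0, c2), c3)) = 1 + max(1, 0) = 2
depth(cons(pair(times(c3, c2), times(c3, c3)), pair(pair(c0, c2), c3))) = 1 + max(2, 2) = 3
depth(times(pair(times(cons(c0, c0), pair(c0, c2)), pair(cons(c2, c2), c3)), cons(pair(times(c3, c2), times(c3, c3)), pair(pair(c0, c2), c3)))) = 1 + max(3, 3) = 4
depth(pair(c2, c0)) = 1 + max(0, 0) = 1
depth(times(pair(c2, c0), c3)) = 1 + max(1, 0) = 2
depth(pair(times(pair(times(cons(c0, c0), pair(c0, c2)), pair(cons(c2, c2), c3)), cons(pair(times(c3, c2), times(c3, c3)), pair(pair(c0, c2), c3))), times(pair(c2, c0), c3))) = 1 + max(4, 2) = 5

5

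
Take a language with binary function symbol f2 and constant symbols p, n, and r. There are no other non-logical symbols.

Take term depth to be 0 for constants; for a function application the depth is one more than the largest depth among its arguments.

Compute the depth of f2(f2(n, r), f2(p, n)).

depth(f2(n, r)) = 1 + max(0, 0) = 1
depth(f2(p, n)) = 1 + max(0, 0) = 1
depth(f2(f2(n, r), f2(p, n))) = 1 + max(1, 1) = 2

2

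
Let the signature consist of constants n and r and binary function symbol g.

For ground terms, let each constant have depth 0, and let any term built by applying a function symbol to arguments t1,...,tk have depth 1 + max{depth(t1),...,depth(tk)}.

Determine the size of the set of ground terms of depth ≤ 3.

1446

Count level by level. With function symbols g/2, the terms of depth ≤ k are the 2 constants together with each function applied to depth-≤(k−1) tuples, so N_k = 2 + N_{k-1}^2.
N_0 = 2
N_1 = 2 + 2^2 = 6
N_2 = 2 + 6^2 = 38
N_3 = 2 + 38^2 = 1446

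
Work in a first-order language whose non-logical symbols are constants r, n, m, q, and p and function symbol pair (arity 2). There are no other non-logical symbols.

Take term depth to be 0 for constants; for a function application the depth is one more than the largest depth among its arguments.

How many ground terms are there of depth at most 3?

819030

Let N_k = |{terms of depth ≤ k}|. Then N_0 = 5 and N_k = 5 + N_{k-1}^2 for k ≥ 1 (one summand per function symbol, arity giving the exponent).
N_0 = 5
N_1 = 5 + 5^2 = 30
N_2 = 5 + 30^2 = 905
N_3 = 5 + 905^2 = 819030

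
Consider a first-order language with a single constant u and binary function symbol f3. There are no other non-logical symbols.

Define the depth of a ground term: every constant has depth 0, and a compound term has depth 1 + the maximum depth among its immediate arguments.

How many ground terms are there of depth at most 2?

5

Let N_k count ground terms of depth at most k. Each non-constant term of depth ≤ k is some function symbol applied to depth-≤(k−1) arguments, giving N_k = 1 + N_{k-1}^2.
N_0 = 1
N_1 = 1 + 1^2 = 2
N_2 = 1 + 2^2 = 5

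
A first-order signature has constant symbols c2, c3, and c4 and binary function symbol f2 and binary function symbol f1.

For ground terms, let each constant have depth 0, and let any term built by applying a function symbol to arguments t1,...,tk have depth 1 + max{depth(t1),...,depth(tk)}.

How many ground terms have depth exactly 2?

864

Count level by level. With function symbols f2/2, f1/2, the terms of depth ≤ k are the 3 constants together with each function applied to depth-≤(k−1) tuples, so N_k = 3 + N_{k-1}^2 + N_{k-1}^2.
N_0 = 3
N_1 = 3 + 3^2 + 3^2 = 21
N_2 = 3 + 21^2 + 21^2 = 885
Terms of depth exactly 2: N_2 − N_1 = 885 − 21 = 864.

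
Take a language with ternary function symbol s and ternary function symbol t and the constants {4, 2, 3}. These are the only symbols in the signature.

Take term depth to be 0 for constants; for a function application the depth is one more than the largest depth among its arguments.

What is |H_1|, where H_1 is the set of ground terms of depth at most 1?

Let N_k count ground terms of depth at most k. Each non-constant term of depth ≤ k is some function symbol applied to depth-≤(k−1) arguments, giving N_k = 3 + N_{k-1}^3 + N_{k-1}^3.
N_0 = 3
N_1 = 3 + 3^3 + 3^3 = 57

57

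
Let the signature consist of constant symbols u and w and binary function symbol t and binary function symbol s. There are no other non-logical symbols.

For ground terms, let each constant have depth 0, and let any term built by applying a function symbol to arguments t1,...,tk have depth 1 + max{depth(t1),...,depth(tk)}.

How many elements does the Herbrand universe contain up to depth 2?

202

Let N_k = |{terms of depth ≤ k}|. Then N_0 = 2 and N_k = 2 + N_{k-1}^2 + N_{k-1}^2 for k ≥ 1 (one summand per function symbol, arity giving the exponent).
N_0 = 2
N_1 = 2 + 2^2 + 2^2 = 10
N_2 = 2 + 10^2 + 10^2 = 202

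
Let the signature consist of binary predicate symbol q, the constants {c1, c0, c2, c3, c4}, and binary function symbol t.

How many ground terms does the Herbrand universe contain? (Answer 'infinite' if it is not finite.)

infinite

The signature has at least one function symbol (t, arity 2) and at least one constant (c1).
Iterating t gives infinitely many distinct ground terms: c1, t(c1, c1), t(t(c1, c1), t(c1, c1)), ...
So the Herbrand universe is infinite.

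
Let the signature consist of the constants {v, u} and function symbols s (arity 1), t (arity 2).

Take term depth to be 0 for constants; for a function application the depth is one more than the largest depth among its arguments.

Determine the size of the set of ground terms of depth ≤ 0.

2

Let N_k = |{terms of depth ≤ k}|. Then N_0 = 2 and N_k = 2 + N_{k-1} + N_{k-1}^2 for k ≥ 1 (one summand per function symbol, arity giving the exponent).
N_0 = 2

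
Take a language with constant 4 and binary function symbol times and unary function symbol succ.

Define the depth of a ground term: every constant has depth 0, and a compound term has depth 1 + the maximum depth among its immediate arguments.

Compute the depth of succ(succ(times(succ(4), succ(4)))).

4

depth(succ(4)) = 1 + depth(4) = 1 + 0 = 1
depth(times(succ(4), succ(4))) = 1 + max(1, 1) = 2
depth(succ(times(succ(4), succ(4)))) = 1 + depth(times(succ(4), succ(4))) = 1 + 2 = 3
depth(succ(succ(times(succ(4), succ(4))))) = 1 + depth(succ(times(succ(4), succ(4)))) = 1 + 3 = 4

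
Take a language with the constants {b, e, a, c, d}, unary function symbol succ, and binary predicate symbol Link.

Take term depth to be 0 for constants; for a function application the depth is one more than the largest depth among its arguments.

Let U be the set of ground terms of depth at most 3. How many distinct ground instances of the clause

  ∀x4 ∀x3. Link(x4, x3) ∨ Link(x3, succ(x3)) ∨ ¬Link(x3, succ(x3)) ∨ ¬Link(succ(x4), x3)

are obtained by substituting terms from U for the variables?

Ground terms of depth ≤ 3:
  If N_k denotes the number of depth-≤k ground terms, the 5 constants give N_0 = 5, and each function symbol of arity r contributes N_{k-1}^r new terms at level k: N_k = 5 + N_{k-1}.
  N_0 = 5
  N_1 = 5 + 5 = 10
  N_2 = 5 + 10 = 15
  N_3 = 5 + 15 = 20
So there are 20 ground terms available for substitution.
The body mentions every one of the 2 quantified variables; since ground terms form a free algebra, no two substitutions collapse to the same formula.
Number of ground instances = 20^2 = 400.

400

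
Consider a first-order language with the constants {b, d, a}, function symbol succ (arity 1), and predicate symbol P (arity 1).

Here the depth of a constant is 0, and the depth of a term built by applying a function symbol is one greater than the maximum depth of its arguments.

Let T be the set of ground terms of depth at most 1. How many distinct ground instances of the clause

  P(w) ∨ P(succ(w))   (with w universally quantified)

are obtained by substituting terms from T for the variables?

Ground terms of depth ≤ 1:
  If N_k denotes the number of depth-≤k ground terms, the 3 constants give N_0 = 3, and each function symbol of arity r contributes N_{k-1}^r new terms at level k: N_k = 3 + N_{k-1}.
  N_0 = 3
  N_1 = 3 + 3 = 6
  Explicitly: b, d, a, succ(b), succ(d), succ(a).
So there are 6 ground terms available for substitution.
The clause has 1 distinct variable (w), which appears in the body. In the free term algebra distinct substitutions yield syntactically distinct ground instances.
Number of ground instances = 6.

6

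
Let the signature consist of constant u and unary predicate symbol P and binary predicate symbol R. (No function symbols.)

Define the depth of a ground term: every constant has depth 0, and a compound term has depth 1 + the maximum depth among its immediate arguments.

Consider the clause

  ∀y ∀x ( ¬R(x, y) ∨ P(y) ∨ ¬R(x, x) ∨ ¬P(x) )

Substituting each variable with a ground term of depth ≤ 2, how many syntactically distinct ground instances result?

1

Ground terms of depth ≤ 2:
  With no function symbols every ground term is a constant, so there is exactly 1 ground term at every depth bound.
  N_0 = 1
  N_1 = 1
  N_2 = 1
  Explicitly: u.
So there is exactly 1 ground term available for substitution.
The body mentions every one of the 2 quantified variables; since ground terms form a free algebra, no two substitutions collapse to the same formula.
Number of ground instances = 1^2 = 1.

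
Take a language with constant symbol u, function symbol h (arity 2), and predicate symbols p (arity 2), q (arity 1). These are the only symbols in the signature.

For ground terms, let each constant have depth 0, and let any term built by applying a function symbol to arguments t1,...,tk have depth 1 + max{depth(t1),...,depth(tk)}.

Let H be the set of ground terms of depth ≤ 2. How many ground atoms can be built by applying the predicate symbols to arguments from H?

First count ground terms of depth ≤ 2.
Write N_k for the number of ground terms of depth ≤ k. A term of depth ≤ k is either a constant or a function symbol applied to arguments of depth ≤ k−1, so N_k = 1 + N_{k-1}^2.
N_0 = 1
N_1 = 1 + 1^2 = 2
N_2 = 1 + 2^2 = 5
So |H| = 5.
Ground atoms are formed by filling each argument slot of a predicate with a term from H, so an r-ary predicate gives |H|^r atoms:
  p: 5^2 = 25;  q: 5
Total ground atoms: 25 + 5 = 30.

30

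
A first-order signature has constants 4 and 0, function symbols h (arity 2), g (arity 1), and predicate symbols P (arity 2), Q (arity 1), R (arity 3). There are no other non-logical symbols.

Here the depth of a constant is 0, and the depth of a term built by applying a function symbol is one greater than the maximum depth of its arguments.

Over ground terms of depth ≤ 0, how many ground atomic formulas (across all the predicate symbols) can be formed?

14

First count ground terms of depth ≤ 0.
Write N_k for the number of ground terms of depth ≤ k. A term of depth ≤ k is either a constant or a function symbol applied to arguments of depth ≤ k−1, so N_k = 2 + N_{k-1}^2 + N_{k-1}.
N_0 = 2
So |H| = 2.
Each predicate of arity r yields |H|^r ground atoms (one per choice of an r-tuple from H):
  P: 2^2 = 4;  Q: 2;  R: 2^3 = 8
Total ground atoms: 4 + 2 + 8 = 14.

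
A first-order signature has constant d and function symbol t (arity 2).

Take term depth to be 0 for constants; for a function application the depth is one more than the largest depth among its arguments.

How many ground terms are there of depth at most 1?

2

Write N_k for the number of ground terms of depth ≤ k. A term of depth ≤ k is either a constant or a function symbol applied to arguments of depth ≤ k−1, so N_k = 1 + N_{k-1}^2.
N_0 = 1
N_1 = 1 + 1^2 = 2
Explicitly: d, t(d, d).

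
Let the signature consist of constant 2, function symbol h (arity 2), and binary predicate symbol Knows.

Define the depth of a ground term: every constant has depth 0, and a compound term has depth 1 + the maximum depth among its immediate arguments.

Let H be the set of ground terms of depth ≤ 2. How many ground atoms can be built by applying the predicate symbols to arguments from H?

25

First count ground terms of depth ≤ 2.
If N_k denotes the number of depth-≤k ground terms, the 1 constant gives N_0 = 1, and each function symbol of arity r contributes N_{k-1}^r new terms at level k: N_k = 1 + N_{k-1}^2.
N_0 = 1
N_1 = 1 + 1^2 = 2
N_2 = 1 + 2^2 = 5
Explicitly: 2, h(2, 2), h(2, h(2, 2)), h(h(2, 2), 2), h(h(2, 2), h(2, 2)).
So |H| = 5.
A ground atom is a predicate applied to a tuple of terms from H, so the count is the sum over predicates of |H|^arity:
  Knows: 5^2 = 25
Total ground atoms: 25.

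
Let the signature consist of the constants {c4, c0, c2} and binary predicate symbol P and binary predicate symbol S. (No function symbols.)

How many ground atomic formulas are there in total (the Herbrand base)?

18

With no function symbols, the Herbrand universe is just the 3 constants.
Ground atoms per predicate: P: 3^2 = 9, S: 3^2 = 9.
Herbrand base size = 9 + 9 = 18.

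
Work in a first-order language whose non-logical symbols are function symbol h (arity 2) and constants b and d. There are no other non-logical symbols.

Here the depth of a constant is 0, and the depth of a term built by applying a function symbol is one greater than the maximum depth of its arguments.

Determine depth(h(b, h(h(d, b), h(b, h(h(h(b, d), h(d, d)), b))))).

6

depth(h(d, b)) = 1 + max(0, 0) = 1
depth(h(b, d)) = 1 + max(0, 0) = 1
depth(h(d, d)) = 1 + max(0, 0) = 1
depth(h(h(b, d), h(d, d))) = 1 + max(1, 1) = 2
depth(h(h(h(b, d), h(d, d)), b)) = 1 + max(2, 0) = 3
depth(h(b, h(h(h(b, d), h(d, d)), b))) = 1 + max(0, 3) = 4
depth(h(h(d, b), h(b, h(h(h(b, d), h(d, d)), b)))) = 1 + max(1, 4) = 5
depth(h(b, h(h(d, b), h(b, h(h(h(b, d), h(d, d)), b))))) = 1 + max(0, 5) = 6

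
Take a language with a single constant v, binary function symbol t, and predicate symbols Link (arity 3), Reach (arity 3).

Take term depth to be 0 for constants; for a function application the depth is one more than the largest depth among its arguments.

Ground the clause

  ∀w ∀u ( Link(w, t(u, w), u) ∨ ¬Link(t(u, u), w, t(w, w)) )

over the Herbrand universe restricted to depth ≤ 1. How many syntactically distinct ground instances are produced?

4

Ground terms of depth ≤ 1:
  If N_k denotes the number of depth-≤k ground terms, the 1 constant gives N_0 = 1, and each function symbol of arity r contributes N_{k-1}^r new terms at level k: N_k = 1 + N_{k-1}^2.
  N_0 = 1
  N_1 = 1 + 1^2 = 2
  Explicitly: v, t(v, v).
So there are 2 ground terms available for substitution.
The body mentions every one of the 2 quantified variables; since ground terms form a free algebra, no two substitutions collapse to the same formula.
Number of ground instances = 2^2 = 4.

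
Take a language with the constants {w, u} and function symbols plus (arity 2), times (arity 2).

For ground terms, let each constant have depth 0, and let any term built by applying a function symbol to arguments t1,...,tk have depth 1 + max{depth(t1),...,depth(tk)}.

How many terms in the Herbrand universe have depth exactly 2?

192

Let N_k = |{terms of depth ≤ k}|. Then N_0 = 2 and N_k = 2 + N_{k-1}^2 + N_{k-1}^2 for k ≥ 1 (one summand per function symbol, arity giving the exponent).
N_0 = 2
N_1 = 2 + 2^2 + 2^2 = 10
N_2 = 2 + 10^2 + 10^2 = 202
Terms of depth exactly 2: N_2 − N_1 = 202 − 10 = 192.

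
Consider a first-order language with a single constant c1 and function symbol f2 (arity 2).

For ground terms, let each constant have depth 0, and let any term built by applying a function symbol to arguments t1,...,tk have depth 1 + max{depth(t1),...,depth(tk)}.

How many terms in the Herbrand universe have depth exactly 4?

651

Count level by level. With function symbols f2/2, the terms of depth ≤ k are the 1 constant together with each function applied to depth-≤(k−1) tuples, so N_k = 1 + N_{k-1}^2.
N_0 = 1
N_1 = 1 + 1^2 = 2
N_2 = 1 + 2^2 = 5
N_3 = 1 + 5^2 = 26
N_4 = 1 + 26^2 = 677
Terms of depth exactly 4: N_4 − N_3 = 677 − 26 = 651.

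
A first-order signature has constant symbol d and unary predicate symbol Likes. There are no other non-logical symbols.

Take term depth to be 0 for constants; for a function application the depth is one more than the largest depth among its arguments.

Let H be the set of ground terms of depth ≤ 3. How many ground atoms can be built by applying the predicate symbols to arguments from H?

First count ground terms of depth ≤ 3.
With no function symbols every ground term is a constant, so there is exactly 1 ground term at every depth bound.
N_0 = 1
N_1 = 1
N_2 = 1
N_3 = 1
So |H| = 1.
Ground atoms are formed by filling each argument slot of a predicate with a term from H, so an r-ary predicate gives |H|^r atoms:
  Likes: 1
Total ground atoms: 1.

1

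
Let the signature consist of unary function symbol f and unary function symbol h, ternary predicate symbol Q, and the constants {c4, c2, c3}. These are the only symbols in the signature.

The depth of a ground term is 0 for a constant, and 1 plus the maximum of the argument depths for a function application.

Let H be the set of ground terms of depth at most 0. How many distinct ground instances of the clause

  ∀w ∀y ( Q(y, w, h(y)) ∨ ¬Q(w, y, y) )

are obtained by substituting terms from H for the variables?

Ground terms of depth ≤ 0:
  Write N_k for the number of ground terms of depth ≤ k. A term of depth ≤ k is either a constant or a function symbol applied to arguments of depth ≤ k−1, so N_k = 3 + N_{k-1} + N_{k-1}.
  N_0 = 3
So there are 3 ground terms available for substitution.
Each of w, y ranges independently over the available ground terms, and distinct assignments produce distinct instances.
Number of ground instances = 3^2 = 9.

9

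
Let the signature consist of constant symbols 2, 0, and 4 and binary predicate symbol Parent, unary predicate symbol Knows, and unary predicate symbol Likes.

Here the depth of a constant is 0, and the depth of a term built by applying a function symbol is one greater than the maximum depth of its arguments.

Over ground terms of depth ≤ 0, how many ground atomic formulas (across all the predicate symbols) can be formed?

15

First count ground terms of depth ≤ 0.
With no function symbols every ground term is a constant, so there are exactly 3 ground terms at every depth bound.
N_0 = 3
So |H| = 3.
Each predicate of arity r yields |H|^r ground atoms (one per choice of an r-tuple from H):
  Parent: 3^2 = 9;  Knows: 3;  Likes: 3
Total ground atoms: 9 + 3 + 3 = 15.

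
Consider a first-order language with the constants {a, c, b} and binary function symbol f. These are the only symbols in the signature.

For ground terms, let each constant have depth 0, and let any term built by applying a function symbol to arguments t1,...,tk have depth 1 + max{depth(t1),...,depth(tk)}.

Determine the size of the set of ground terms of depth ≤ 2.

147

Count level by level. With function symbols f/2, the terms of depth ≤ k are the 3 constants together with each function applied to depth-≤(k−1) tuples, so N_k = 3 + N_{k-1}^2.
N_0 = 3
N_1 = 3 + 3^2 = 12
N_2 = 3 + 12^2 = 147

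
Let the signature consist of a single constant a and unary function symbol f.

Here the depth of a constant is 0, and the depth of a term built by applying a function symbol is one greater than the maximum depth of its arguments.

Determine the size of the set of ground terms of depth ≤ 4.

5

Let N_k count ground terms of depth at most k. Each non-constant term of depth ≤ k is some function symbol applied to depth-≤(k−1) arguments, giving N_k = 1 + N_{k-1}.
N_0 = 1
N_1 = 1 + 1 = 2
N_2 = 1 + 2 = 3
N_3 = 1 + 3 = 4
N_4 = 1 + 4 = 5
Explicitly: a, f(a), f(f(a)), f(f(f(a))), f(f(f(f(a)))).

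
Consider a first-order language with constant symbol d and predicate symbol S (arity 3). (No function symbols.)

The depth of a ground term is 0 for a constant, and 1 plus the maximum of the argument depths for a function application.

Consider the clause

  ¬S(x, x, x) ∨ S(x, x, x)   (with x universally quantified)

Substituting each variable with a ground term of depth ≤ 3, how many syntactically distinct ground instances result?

Ground terms of depth ≤ 3:
  With no function symbols every ground term is a constant, so there is exactly 1 ground term at every depth bound.
  N_0 = 1
  N_1 = 1
  N_2 = 1
  N_3 = 1
  Explicitly: d.
So there is exactly 1 ground term available for substitution.
The variable x ranges independently over the available ground terms, and distinct assignments produce distinct instances.
Number of ground instances = 1.

1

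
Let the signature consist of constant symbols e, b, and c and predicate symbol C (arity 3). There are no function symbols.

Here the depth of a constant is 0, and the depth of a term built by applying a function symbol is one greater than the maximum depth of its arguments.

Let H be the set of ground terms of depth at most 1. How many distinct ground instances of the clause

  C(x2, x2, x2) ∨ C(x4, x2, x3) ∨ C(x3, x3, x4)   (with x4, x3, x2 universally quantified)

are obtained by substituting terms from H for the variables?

Ground terms of depth ≤ 1:
  With no function symbols every ground term is a constant, so there are exactly 3 ground terms at every depth bound.
  N_0 = 3
  N_1 = 3
  Explicitly: e, b, c.
So there are 3 ground terms available for substitution.
The clause has 3 distinct variables (x4, x3, x2), each appearing in the body. In the free term algebra distinct substitutions yield syntactically distinct ground instances.
Number of ground instances = 3^3 = 27.

27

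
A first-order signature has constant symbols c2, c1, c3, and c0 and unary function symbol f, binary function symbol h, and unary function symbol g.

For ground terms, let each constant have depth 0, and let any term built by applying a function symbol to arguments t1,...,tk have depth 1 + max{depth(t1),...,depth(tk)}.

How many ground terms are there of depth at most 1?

28

If N_k denotes the number of depth-≤k ground terms, the 4 constants give N_0 = 4, and each function symbol of arity r contributes N_{k-1}^r new terms at level k: N_k = 4 + N_{k-1} + N_{k-1}^2 + N_{k-1}.
N_0 = 4
N_1 = 4 + 4 + 4^2 + 4 = 28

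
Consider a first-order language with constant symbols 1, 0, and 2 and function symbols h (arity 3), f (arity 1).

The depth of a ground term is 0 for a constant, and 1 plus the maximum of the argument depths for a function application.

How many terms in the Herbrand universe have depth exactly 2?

If N_k denotes the number of depth-≤k ground terms, the 3 constants give N_0 = 3, and each function symbol of arity r contributes N_{k-1}^r new terms at level k: N_k = 3 + N_{k-1}^3 + N_{k-1}.
N_0 = 3
N_1 = 3 + 3^3 + 3 = 33
N_2 = 3 + 33^3 + 33 = 35973
Terms of depth exactly 2: N_2 − N_1 = 35973 − 33 = 35940.

35940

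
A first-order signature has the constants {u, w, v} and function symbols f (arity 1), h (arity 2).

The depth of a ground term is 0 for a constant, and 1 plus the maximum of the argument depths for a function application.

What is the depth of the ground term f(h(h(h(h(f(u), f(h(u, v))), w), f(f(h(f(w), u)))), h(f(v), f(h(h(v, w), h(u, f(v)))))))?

7

depth(f(u)) = 1 + depth(u) = 1 + 0 = 1
depth(h(u, v)) = 1 + max(0, 0) = 1
depth(f(h(u, v))) = 1 + depth(h(u, v)) = 1 + 1 = 2
depth(h(f(u), f(h(u, v)))) = 1 + max(1, 2) = 3
depth(h(h(f(u), f(h(u, v))), w)) = 1 + max(3, 0) = 4
depth(f(w)) = 1 + depth(w) = 1 + 0 = 1
depth(h(f(w), u)) = 1 + max(1, 0) = 2
depth(f(h(f(w), u))) = 1 + depth(h(f(w), u)) = 1 + 2 = 3
depth(f(f(h(f(w), u)))) = 1 + depth(f(h(f(w), u))) = 1 + 3 = 4
depth(h(h(h(f(u), f(h(u, v))), w), f(f(h(f(w), u))))) = 1 + max(4, 4) = 5
depth(f(v)) = 1 + depth(v) = 1 + 0 = 1
depth(h(v, w)) = 1 + max(0, 0) = 1
depth(h(u, f(v))) = 1 + max(0, 1) = 2
depth(h(h(v, w), h(u, f(v)))) = 1 + max(1, 2) = 3
depth(f(h(h(v, w), h(u, f(v))))) = 1 + depth(h(h(v, w), h(u, f(v)))) = 1 + 3 = 4
depth(h(f(v), f(h(h(v, w), h(u, f(v)))))) = 1 + max(1, 4) = 5
depth(h(h(h(h(f(u), f(h(u, v))), w), f(f(h(f(w), u)))), h(f(v), f(h(h(v, w), h(u, f(v))))))) = 1 + max(5, 5) = 6
depth(f(h(h(h(h(f(u), f(h(u, v))), w), f(f(h(f(w), u)))), h(f(v), f(h(h(v, w), h(u, f(v)))))))) = 1 + depth(h(h(h(h(f(u), f(h(u, v))), w), f(f(h(f(w), u)))), h(f(v), f(h(h(v, w), h(u, f(v))))))) = 1 + 6 = 7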